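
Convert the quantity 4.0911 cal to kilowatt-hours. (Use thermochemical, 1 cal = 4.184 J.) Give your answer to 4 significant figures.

1 cal = 1.16222 × 10^-6 kWh.
So 4.0911 × 1.16222 × 10^-6 ≈ 4.755 × 10^-6 kWh.

4.755 × 10^-6 kWh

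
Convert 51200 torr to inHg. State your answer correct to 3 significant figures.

2020 inHg

1 torr = 0.0393701 inHg.
So 51200 × 0.0393701 ≈ 2020 inHg.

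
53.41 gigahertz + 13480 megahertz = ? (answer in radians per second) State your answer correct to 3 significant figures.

4.20e+11 radians per second

53.41 GHz = 3.35585e+11 rad/s and 13480 MHz = 8.46973e+10 rad/s.
3.35585e+11 + 8.46973e+10 ≈ 4.20e+11 rad/s.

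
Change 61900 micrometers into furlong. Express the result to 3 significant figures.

0.000308 furlongs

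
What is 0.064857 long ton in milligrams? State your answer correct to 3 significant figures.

6.59e+7 mg

1 long ton = 1.01605e+9 mg.
So 0.064857 × 1.01605e+9 ≈ 6.59e+7 mg.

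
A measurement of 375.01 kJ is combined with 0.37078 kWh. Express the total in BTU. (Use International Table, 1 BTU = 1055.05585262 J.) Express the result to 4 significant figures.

375.01 kJ = 355.441 BTU and 0.37078 kWh = 1265.15 BTU.
355.441 + 1265.15 ≈ 1621 BTU.

1621 BTU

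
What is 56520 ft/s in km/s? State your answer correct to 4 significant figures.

17.23 km/s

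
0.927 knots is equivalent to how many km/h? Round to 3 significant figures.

1.72 km/h

1 knot = 1.85200 kilometers per hour.
So 0.927 × 1.85200 ≈ 1.72 km/h.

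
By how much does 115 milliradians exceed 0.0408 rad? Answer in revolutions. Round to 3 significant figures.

0.0118 rev

115 mrad = 0.0183028 rev and 0.0408 rad = 0.00649352 rev.
0.0183028 − 0.00649352 ≈ 0.0118 rev.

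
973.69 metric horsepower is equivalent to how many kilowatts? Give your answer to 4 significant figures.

1 PS = 0.735499 kW.
Then 973.69 × 0.735499 ≈ 716.1 kW.

716.1 kW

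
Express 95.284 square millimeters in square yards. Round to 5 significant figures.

0.00011396 yd²

1 mm² = 1.19599 × 10^-6 square yards.
So 95.284 × 1.19599 × 10^-6 ≈ 0.00011396 yd².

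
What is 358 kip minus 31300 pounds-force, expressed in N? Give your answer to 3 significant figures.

358 kip = 1.59246e+6 N and 31300 lbf = 139229 N.
1.59246e+6 − 139229 ≈ 1.45e+6 N.

1.45e+6 N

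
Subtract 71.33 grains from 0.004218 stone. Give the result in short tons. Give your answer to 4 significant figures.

0.004218 st = 2.95260 × 10^-5 short ton and 71.33 gr = 5.09500 × 10^-6 short ton.
2.95260 × 10^-5 − 5.09500 × 10^-6 ≈ 2.443 × 10^-5 short ton.

2.443 × 10^-5 short tons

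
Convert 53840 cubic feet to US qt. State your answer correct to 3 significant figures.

1.61e+6 US qt

1 cubic foot = 29.9221 US quarts.
53840 × 29.9221 ≈ 1.61e+6 US qt.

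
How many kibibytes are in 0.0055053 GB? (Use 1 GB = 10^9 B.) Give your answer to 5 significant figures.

5376.3 kibibytes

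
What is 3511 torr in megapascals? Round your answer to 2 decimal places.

0.47 MPa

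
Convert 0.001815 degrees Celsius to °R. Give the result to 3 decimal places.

491.673 degrees Rankine

°R = (°C + 273.15) × 9/5.
Applying the formula gives 491.673 °R.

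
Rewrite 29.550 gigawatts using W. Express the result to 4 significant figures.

1 GW = 1.00000e+9 watts.
So 29.550 × 1.00000e+9 ≈ 2.955e+10 W.

2.955e+10 watts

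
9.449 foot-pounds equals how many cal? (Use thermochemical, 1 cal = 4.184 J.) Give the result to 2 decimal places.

1 ft·lbf = 0.324048 calories.
Thus 9.449 × 0.324048 ≈ 3.06 cal.

3.06 cal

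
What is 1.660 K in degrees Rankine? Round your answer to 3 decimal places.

°R = K × 9/5.
Applying the formula gives 2.988 °R.

2.988 °R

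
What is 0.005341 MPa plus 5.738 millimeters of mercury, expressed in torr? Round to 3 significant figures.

45.8 torr

0.005341 MPa = 40.0608 torr and 5.738 mmHg = 5.73800 torr.
40.0608 + 5.73800 ≈ 45.8 torr.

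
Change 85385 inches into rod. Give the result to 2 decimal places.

1 inch = 0.00505051 rod.
So 85385 × 0.00505051 ≈ 431.24 rod.

431.24 rods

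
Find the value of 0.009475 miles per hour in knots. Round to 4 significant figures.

1 mile per hour = 0.868976 kn.
Thus 0.009475 × 0.868976 ≈ 0.008234 kn.

0.008234 kn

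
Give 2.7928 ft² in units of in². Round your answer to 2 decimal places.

402.16 square inches

1 square foot = 144.000 in².
2.7928 × 144.000 ≈ 402.16 in².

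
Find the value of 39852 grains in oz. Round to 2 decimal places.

91.09 oz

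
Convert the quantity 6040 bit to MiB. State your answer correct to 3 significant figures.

0.000720 MiB

1 bit = 1.19209e-7 mebibytes.
6040 × 1.19209e-7 ≈ 0.000720 MiB.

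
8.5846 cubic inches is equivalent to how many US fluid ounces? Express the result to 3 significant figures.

4.76 US fl oz

1 cubic inch = 0.554113 US fluid ounces.
Thus 8.5846 × 0.554113 ≈ 4.76 US fl oz.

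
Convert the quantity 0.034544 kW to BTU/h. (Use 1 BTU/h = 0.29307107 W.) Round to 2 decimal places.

1 kW = 3412.14 BTU/h.
So 0.034544 × 3412.14 ≈ 117.87 BTU/h.

117.87 BTU/h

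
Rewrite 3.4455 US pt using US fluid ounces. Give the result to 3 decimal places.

1 US pint = 16.0000 US fluid ounces.
So 3.4455 × 16.0000 ≈ 55.128 US fl oz.

55.128 US fluid ounces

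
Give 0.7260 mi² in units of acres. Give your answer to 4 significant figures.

1 square mile = 640.000 acre.
Then 0.7260 × 640.000 ≈ 464.6 acre.

464.6 acres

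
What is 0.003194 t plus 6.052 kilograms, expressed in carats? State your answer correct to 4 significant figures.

46230 ct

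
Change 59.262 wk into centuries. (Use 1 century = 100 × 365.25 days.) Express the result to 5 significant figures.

0.011358 century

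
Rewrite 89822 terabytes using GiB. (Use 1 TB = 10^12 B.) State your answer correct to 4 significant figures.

1 TB = 931.323 gibibytes.
Then 89822 × 931.323 ≈ 8.365 × 10^7 GiB.

8.365 × 10^7 GiB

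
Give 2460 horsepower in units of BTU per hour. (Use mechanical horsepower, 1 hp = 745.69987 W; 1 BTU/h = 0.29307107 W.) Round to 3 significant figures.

6.26 × 10^6 BTU per hour

1 horsepower = 2544.43 BTU/h.
So 2460 × 2544.43 ≈ 6.26 × 10^6 BTU/h.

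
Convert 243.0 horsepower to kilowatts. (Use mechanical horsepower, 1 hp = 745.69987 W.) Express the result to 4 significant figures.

181.2 kilowatts

1 hp = 0.745700 kilowatts.
So 243.0 × 0.745700 ≈ 181.2 kW.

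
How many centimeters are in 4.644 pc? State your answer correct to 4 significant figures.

1.433 × 10^19 centimeters

1 parsec = 3.08568 × 10^18 centimeters.
Then 4.644 × 3.08568 × 10^18 ≈ 1.433 × 10^19 cm.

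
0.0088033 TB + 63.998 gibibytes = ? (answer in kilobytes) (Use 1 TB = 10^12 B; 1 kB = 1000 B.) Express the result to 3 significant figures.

7.75e+7 kB

0.0088033 TB = 8.80330e+6 kB and 63.998 GiB = 6.87173e+7 kB.
8.80330e+6 + 6.87173e+7 ≈ 7.75e+7 kB.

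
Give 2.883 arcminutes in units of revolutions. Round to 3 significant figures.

1 arcminute = 4.62963 × 10^-5 rev.
So 2.883 × 4.62963 × 10^-5 ≈ 0.000133 rev.

0.000133 revolutions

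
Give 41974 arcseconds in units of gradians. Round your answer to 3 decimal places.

1 arcsec = 0.000308642 grad.
Thus 41974 × 0.000308642 ≈ 12.955 grad.

12.955 grad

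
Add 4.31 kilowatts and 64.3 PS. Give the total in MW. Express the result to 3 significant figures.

4.31 kW = 0.00431000 MW and 64.3 PS = 0.0472926 MW.
0.00431000 + 0.0472926 ≈ 0.0516 MW.

0.0516 megawatts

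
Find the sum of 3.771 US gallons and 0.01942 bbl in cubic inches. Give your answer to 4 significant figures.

3.771 US gal = 871.101 in³ and 0.01942 bbl = 188.413 in³.
871.101 + 188.413 ≈ 1060 in³.

1060 cubic inches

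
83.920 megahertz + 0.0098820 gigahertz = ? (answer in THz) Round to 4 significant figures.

83.920 MHz = 8.39200e-5 THz and 0.0098820 GHz = 9.88200e-6 THz.
8.39200e-5 + 9.88200e-6 ≈ 9.380e-5 THz.

9.380e-5 THz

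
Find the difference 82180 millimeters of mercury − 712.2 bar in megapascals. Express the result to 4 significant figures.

82180 mmHg = 10.9564 MPa and 712.2 bar = 71.2200 MPa.
10.9564 − 71.2200 ≈ -60.26 MPa.

-60.26 megapascals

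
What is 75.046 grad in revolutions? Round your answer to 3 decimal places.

0.188 rev

1 gradian = 0.00250000 rev.
Then 75.046 × 0.00250000 ≈ 0.188 rev.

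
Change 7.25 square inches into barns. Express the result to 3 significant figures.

4.68 × 10^25 barns

1 in² = 6.45160 × 10^24 barn.
Then 7.25 × 6.45160 × 10^24 ≈ 4.68 × 10^25 barn.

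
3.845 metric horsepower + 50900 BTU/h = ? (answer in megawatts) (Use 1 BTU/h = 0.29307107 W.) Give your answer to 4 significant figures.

0.01775 MW

3.845 PS = 0.00282799 MW and 50900 BTU/h = 0.0149173 MW.
0.00282799 + 0.0149173 ≈ 0.01775 MW.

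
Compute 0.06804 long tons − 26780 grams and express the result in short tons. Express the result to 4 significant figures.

0.04668 short ton

0.06804 long ton = 0.0762048 short ton and 26780 g = 0.0295199 short ton.
0.0762048 − 0.0295199 ≈ 0.04668 short ton.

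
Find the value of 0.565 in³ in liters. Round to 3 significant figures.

0.00926 L

1 in³ = 0.0163871 liters.
0.565 × 0.0163871 ≈ 0.00926 L.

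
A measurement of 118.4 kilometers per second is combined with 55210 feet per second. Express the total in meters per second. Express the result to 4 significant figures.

135200 meters per second

118.4 km/s = 118400 m/s and 55210 ft/s = 16828.0 m/s.
118400 + 16828.0 ≈ 135200 m/s.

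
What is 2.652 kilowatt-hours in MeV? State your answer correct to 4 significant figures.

5.959 × 10^19 megaelectronvolts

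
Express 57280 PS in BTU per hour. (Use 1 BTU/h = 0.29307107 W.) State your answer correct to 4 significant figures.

1 metric horsepower = 2509.63 BTU/h.
So 57280 × 2509.63 ≈ 1.438e+8 BTU/h.

1.438e+8 BTU per hour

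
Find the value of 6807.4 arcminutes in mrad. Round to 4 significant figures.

1980 milliradians

1 arcmin = 0.290888 mrad.
Thus 6807.4 × 0.290888 ≈ 1980 mrad.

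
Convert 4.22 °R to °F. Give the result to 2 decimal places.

-455.45 °F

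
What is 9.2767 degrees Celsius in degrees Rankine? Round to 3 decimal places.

508.368 °R

°R = (°C + 273.15) × 9/5.
Applying the formula gives 508.368 °R.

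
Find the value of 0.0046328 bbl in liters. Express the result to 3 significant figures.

1 oil barrel = 158.987 L.
So 0.0046328 × 158.987 ≈ 0.737 L.

0.737 L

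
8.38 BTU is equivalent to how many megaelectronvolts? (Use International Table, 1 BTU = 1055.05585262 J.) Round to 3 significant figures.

1 British thermal unit = 6.58514 × 10^15 MeV.
Thus 8.38 × 6.58514 × 10^15 ≈ 5.52 × 10^16 MeV.

5.52 × 10^16 MeV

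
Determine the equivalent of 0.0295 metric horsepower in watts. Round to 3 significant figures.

21.7 watts

1 metric horsepower = 735.499 W.
So 0.0295 × 735.499 ≈ 21.7 W.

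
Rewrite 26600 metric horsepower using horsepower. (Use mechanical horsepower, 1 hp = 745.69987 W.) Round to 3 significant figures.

1 PS = 0.986320 hp.
Thus 26600 × 0.986320 ≈ 26200 hp.

26200 horsepower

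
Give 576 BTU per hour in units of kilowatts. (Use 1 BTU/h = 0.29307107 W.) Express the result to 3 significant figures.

0.169 kilowatts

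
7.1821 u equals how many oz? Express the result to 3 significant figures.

1 atomic mass unit = 5.85738 × 10^-26 oz.
So 7.1821 × 5.85738 × 10^-26 ≈ 4.21 × 10^-25 oz.

4.21 × 10^-25 ounces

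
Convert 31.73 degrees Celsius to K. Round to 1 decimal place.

K = °C + 273.15.
Applying the formula gives 304.9 K.

304.9 K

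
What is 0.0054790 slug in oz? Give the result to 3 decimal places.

2.821 ounces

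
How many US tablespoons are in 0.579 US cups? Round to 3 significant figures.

9.26 US tablespoons

1 US cup = 16.0000 US tbsp.
0.579 × 16.0000 ≈ 9.26 US tbsp.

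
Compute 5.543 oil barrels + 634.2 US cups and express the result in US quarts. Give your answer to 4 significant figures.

1090 US qt

5.543 bbl = 931.224 US qt and 634.2 US cup = 158.550 US qt.
931.224 + 158.550 ≈ 1090 US qt.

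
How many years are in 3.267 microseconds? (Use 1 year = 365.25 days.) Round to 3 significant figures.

1 microsecond = 3.16881 × 10^-14 yr.
Then 3.267 × 3.16881 × 10^-14 ≈ 1.04 × 10^-13 yr.

1.04 × 10^-13 yr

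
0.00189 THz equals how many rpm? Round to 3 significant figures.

1.13 × 10^11 rpm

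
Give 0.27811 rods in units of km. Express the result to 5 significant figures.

1 rod = 0.00502920 km.
So 0.27811 × 0.00502920 ≈ 0.0013987 km.

0.0013987 km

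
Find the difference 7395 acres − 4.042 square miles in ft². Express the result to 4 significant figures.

2.094 × 10^8 ft²

7395 acre = 3.22126 × 10^8 ft² and 4.042 mi² = 1.12684 × 10^8 ft².
3.22126 × 10^8 − 1.12684 × 10^8 ≈ 2.094 × 10^8 ft².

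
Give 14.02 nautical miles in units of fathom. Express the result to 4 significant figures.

14200 fathom

1 nmi = 1012.69 fathoms.
Thus 14.02 × 1012.69 ≈ 14200 fathom.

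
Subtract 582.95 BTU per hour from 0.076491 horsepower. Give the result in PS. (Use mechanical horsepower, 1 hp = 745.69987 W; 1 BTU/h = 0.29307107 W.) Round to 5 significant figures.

-0.15473 PS

0.076491 hp = 0.0775519 PS and 582.95 BTU/h = 0.232286 PS.
0.0775519 − 0.232286 ≈ -0.15473 PS.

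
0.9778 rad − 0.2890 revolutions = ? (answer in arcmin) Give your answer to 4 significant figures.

0.9778 rad = 3361.43 arcmin and 0.2890 rev = 6242.40 arcmin.
3361.43 − 6242.40 ≈ -2881 arcmin.

-2881 arcminutes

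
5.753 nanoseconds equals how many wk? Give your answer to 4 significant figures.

1 ns = 1.65344 × 10^-15 weeks.
So 5.753 × 1.65344 × 10^-15 ≈ 9.512 × 10^-15 wk.

9.512 × 10^-15 weeks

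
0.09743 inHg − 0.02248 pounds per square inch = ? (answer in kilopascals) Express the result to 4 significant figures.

0.1749 kPa

0.09743 inHg = 0.329936 kPa and 0.02248 psi = 0.154994 kPa.
0.329936 − 0.154994 ≈ 0.1749 kPa.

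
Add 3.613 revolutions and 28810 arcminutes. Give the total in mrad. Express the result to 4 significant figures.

3.613 rev = 22701.1 mrad and 28810 arcmin = 8380.49 mrad.
22701.1 + 8380.49 ≈ 31080 mrad.

31080 milliradians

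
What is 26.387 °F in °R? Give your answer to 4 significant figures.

486.1 degrees Rankine

°R = °F + 459.67.
Applying the formula gives 486.1 °R.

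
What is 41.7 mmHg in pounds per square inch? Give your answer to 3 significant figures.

0.806 psi

1 mmHg = 0.0193368 psi.
41.7 × 0.0193368 ≈ 0.806 psi.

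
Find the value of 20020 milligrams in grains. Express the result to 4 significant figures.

1 milligram = 0.0154324 grains.
Then 20020 × 0.0154324 ≈ 309.0 gr.

309.0 grains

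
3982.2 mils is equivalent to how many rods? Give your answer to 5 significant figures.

1 mil = 5.05051e-6 rod.
Thus 3982.2 × 5.05051e-6 ≈ 0.020112 rod.

0.020112 rod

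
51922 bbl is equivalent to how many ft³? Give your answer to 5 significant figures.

1 bbl = 5.61458 ft³.
So 51922 × 5.61458 ≈ 291520 ft³.

291520 cubic feet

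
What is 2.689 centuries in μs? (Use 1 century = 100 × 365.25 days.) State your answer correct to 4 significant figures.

1 century = 3.15576e+15 microseconds.
2.689 × 3.15576e+15 ≈ 8.486e+15 μs.

8.486e+15 microseconds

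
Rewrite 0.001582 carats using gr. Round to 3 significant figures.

1 ct = 3.08647 grains.
0.001582 × 3.08647 ≈ 0.00488 gr.

0.00488 gr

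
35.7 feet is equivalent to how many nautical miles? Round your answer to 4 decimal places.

1 foot = 0.000164579 nmi.
35.7 × 0.000164579 ≈ 0.0059 nmi.

0.0059 nmi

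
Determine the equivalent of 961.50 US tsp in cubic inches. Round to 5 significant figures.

1 US teaspoon = 0.300781 cubic inches.
So 961.50 × 0.300781 ≈ 289.20 in³.

289.20 in³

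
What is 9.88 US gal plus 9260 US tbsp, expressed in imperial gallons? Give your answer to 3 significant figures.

38.3 imp gal

9.88 US gal = 8.22682 imp gal and 9260 US tbsp = 30.1194 imp gal.
8.22682 + 30.1194 ≈ 38.3 imp gal.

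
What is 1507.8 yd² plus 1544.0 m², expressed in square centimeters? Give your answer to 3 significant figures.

1507.8 yd² = 1.26071 × 10^7 cm² and 1544.0 m² = 1.54400 × 10^7 cm².
1.26071 × 10^7 + 1.54400 × 10^7 ≈ 2.80 × 10^7 cm².

2.80 × 10^7 cm²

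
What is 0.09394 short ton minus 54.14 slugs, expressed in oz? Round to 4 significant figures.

0.09394 short ton = 3006.08 oz and 54.14 slug = 27870.4 oz.
3006.08 − 27870.4 ≈ -24860 oz.

-24860 oz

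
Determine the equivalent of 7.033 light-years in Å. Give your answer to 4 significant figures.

1 light-year = 9.46073e+25 Å.
So 7.033 × 9.46073e+25 ≈ 6.654e+26 Å.

6.654e+26 angstroms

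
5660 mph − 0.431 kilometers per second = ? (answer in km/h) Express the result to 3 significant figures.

5660 mph = 9108.89 km/h and 0.431 km/s = 1551.60 km/h.
9108.89 − 1551.60 ≈ 7560 km/h.

7560 km/h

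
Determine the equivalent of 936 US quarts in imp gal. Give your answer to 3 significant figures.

1 US qt = 0.208169 imp gal.
So 936 × 0.208169 ≈ 195 imp gal.

195 imp gal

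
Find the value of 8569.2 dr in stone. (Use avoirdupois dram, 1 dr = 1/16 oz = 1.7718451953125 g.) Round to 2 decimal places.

1 dram = 0.000279018 st.
So 8569.2 × 0.000279018 ≈ 2.39 st.

2.39 stone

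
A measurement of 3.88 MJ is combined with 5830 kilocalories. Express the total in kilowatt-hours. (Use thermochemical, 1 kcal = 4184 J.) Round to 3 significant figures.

7.85 kilowatt-hours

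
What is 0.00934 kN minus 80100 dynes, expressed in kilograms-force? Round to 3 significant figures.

0.871 kgf

0.00934 kN = 0.952415 kgf and 80100 dyn = 0.0816793 kgf.
0.952415 − 0.0816793 ≈ 0.871 kgf.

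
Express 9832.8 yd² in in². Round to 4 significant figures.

1.274 × 10^7 in²

1 yd² = 1296.00 in².
Then 9832.8 × 1296.00 ≈ 1.274 × 10^7 in².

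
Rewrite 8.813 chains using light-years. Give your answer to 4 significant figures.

1.874 × 10^-14 light-years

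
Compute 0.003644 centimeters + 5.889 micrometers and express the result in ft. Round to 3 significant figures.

0.000139 ft

0.003644 cm = 0.000119554 ft and 5.889 μm = 1.93209 × 10^-5 ft.
0.000119554 + 1.93209 × 10^-5 ≈ 0.000139 ft.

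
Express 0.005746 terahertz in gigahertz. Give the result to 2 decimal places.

5.75 GHz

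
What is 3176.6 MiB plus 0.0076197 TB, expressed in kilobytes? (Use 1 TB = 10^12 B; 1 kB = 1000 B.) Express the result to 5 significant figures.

3176.6 MiB = 3.33091e+6 kB and 0.0076197 TB = 7.61970e+6 kB.
3.33091e+6 + 7.61970e+6 ≈ 1.0951e+7 kB.

1.0951e+7 kilobytes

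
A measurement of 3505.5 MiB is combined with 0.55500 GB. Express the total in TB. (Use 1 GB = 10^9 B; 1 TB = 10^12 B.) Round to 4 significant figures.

3505.5 MiB = 0.00367578 TB and 0.55500 GB = 0.000555000 TB.
0.00367578 + 0.000555000 ≈ 0.004231 TB.

0.004231 TB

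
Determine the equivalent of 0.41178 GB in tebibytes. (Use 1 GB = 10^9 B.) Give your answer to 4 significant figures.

1 gigabyte = 0.000909495 tebibytes.
So 0.41178 × 0.000909495 ≈ 0.0003745 TiB.

0.0003745 tebibytes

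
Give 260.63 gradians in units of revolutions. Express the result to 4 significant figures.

0.6516 revolutions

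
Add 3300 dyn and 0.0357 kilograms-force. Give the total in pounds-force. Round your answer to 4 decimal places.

0.0861 lbf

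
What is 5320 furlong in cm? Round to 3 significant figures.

1.07e+8 cm

1 furlong = 20116.8 cm.
Thus 5320 × 20116.8 ≈ 1.07e+8 cm.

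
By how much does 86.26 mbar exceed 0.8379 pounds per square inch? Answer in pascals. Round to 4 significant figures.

86.26 mbar = 8626.00 Pa and 0.8379 psi = 5777.12 Pa.
8626.00 − 5777.12 ≈ 2849 Pa.

2849 Pa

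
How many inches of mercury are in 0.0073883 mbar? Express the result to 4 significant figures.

1 millibar = 0.0295300 inches of mercury.
0.0073883 × 0.0295300 ≈ 0.0002182 inHg.

0.0002182 inches of mercury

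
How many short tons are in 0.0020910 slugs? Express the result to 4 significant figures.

1 slug = 0.0160870 short ton.
Thus 0.0020910 × 0.0160870 ≈ 3.364e-5 short ton.

3.364e-5 short ton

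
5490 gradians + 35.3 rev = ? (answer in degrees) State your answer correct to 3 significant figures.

17600 °

5490 grad = 4941.00 ° and 35.3 rev = 12708.0 °.
4941.00 + 12708.0 ≈ 17600 °.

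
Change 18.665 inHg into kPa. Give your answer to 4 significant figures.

63.21 kilopascals

1 inch of mercury = 3.38639 kPa.
Thus 18.665 × 3.38639 ≈ 63.21 kPa.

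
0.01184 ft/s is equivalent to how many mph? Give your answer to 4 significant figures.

0.008073 mph

1 ft/s = 0.681818 miles per hour.
0.01184 × 0.681818 ≈ 0.008073 mph.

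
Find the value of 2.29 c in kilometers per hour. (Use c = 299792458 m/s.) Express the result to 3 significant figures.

2.47e+9 kilometers per hour

1 c = 1.07925e+9 km/h.
Then 2.29 × 1.07925e+9 ≈ 2.47e+9 km/h.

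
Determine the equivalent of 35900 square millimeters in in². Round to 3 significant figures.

55.6 in²

1 square millimeter = 0.00155000 square inches.
35900 × 0.00155000 ≈ 55.6 in².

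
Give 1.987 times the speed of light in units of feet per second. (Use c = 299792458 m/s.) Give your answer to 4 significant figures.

1.954e+9 ft/s

1 speed of light = 9.83571e+8 feet per second.
So 1.987 × 9.83571e+8 ≈ 1.954e+9 ft/s.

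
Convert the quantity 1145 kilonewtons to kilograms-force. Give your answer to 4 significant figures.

1 kilonewton = 101.972 kgf.
Thus 1145 × 101.972 ≈ 116800 kgf.

116800 kilograms-force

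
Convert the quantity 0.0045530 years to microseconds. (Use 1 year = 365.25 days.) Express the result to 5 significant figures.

1 year = 3.15576 × 10^13 microseconds.
So 0.0045530 × 3.15576 × 10^13 ≈ 1.4368 × 10^11 μs.

1.4368 × 10^11 microseconds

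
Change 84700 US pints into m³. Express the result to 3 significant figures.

1 US pt = 0.000473176 cubic meters.
So 84700 × 0.000473176 ≈ 40.1 m³.

40.1 m³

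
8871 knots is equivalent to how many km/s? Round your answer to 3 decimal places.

1 knot = 0.000514444 km/s.
Thus 8871 × 0.000514444 ≈ 4.564 km/s.

4.564 kilometers per second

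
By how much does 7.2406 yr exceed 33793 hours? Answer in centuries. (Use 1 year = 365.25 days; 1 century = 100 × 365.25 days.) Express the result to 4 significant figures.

7.2406 yr = 0.0724060 century and 33793 h = 0.0385501 century.
0.0724060 − 0.0385501 ≈ 0.03386 century.

0.03386 century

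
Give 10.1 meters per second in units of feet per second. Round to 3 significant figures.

33.1 feet per second

1 meter per second = 3.28084 ft/s.
Thus 10.1 × 3.28084 ≈ 33.1 ft/s.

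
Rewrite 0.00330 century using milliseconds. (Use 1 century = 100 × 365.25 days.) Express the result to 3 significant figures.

1.04 × 10^10 milliseconds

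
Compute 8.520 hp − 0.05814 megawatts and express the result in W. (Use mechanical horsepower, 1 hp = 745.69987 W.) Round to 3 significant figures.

-51800 W

8.520 hp = 6353.36 W and 0.05814 MW = 58140.0 W.
6353.36 − 58140.0 ≈ -51800 W.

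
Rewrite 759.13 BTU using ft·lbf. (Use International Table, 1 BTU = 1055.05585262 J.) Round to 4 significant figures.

590700 ft·lbf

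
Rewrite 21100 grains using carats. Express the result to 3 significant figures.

1 gr = 0.323995 ct.
Then 21100 × 0.323995 ≈ 6840 ct.

6840 ct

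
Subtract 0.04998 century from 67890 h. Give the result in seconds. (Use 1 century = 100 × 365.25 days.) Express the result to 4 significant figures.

67890 h = 2.44404 × 10^8 s and 0.04998 century = 1.57725 × 10^8 s.
2.44404 × 10^8 − 1.57725 × 10^8 ≈ 8.668 × 10^7 s.

8.668 × 10^7 s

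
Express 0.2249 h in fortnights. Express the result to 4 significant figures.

0.0006693 fortnight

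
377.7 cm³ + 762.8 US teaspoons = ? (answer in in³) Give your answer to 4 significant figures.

252.5 in³

377.7 cm³ = 23.0487 in³ and 762.8 US tsp = 229.436 in³.
23.0487 + 229.436 ≈ 252.5 in³.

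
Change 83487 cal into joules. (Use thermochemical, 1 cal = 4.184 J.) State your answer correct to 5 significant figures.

1 calorie = 4.18400 joules.
Then 83487 × 4.18400 ≈ 349310 J.

349310 J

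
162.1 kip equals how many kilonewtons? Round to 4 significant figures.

721.1 kilonewtons

1 kip = 4.44822 kilonewtons.
Then 162.1 × 4.44822 ≈ 721.1 kN.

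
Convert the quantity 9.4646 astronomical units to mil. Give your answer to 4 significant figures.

1 au = 5.88968 × 10^15 mil.
So 9.4646 × 5.88968 × 10^15 ≈ 5.574 × 10^16 mil.

5.574 × 10^16 mil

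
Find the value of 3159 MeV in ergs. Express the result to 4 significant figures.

1 MeV = 1.60218 × 10^-6 erg.
So 3159 × 1.60218 × 10^-6 ≈ 0.005061 erg.

0.005061 erg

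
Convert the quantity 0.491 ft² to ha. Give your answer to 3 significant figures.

1 ft² = 9.29030e-6 ha.
0.491 × 9.29030e-6 ≈ 4.56e-6 ha.

4.56e-6 ha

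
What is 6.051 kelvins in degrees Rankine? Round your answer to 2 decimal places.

°R = K × 9/5.
Applying the formula gives 10.89 °R.

10.89 °R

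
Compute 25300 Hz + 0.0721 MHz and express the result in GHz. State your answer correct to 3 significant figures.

9.74 × 10^-5 GHz

25300 Hz = 2.53000 × 10^-5 GHz and 0.0721 MHz = 7.21000 × 10^-5 GHz.
2.53000 × 10^-5 + 7.21000 × 10^-5 ≈ 9.74 × 10^-5 GHz.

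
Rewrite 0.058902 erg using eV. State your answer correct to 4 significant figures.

1 erg = 6.24151 × 10^11 eV.
0.058902 × 6.24151 × 10^11 ≈ 3.676 × 10^10 eV.

3.676 × 10^10 eV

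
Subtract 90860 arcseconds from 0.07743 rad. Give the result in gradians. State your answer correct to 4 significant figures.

0.07743 rad = 4.92935 grad and 90860 arcsec = 28.0432 grad.
4.92935 − 28.0432 ≈ -23.11 grad.

-23.11 grad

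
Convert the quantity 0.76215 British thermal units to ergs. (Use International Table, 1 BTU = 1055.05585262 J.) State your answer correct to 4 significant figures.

8.041 × 10^9 ergs

1 BTU = 1.05506 × 10^10 erg.
Thus 0.76215 × 1.05506 × 10^10 ≈ 8.041 × 10^9 erg.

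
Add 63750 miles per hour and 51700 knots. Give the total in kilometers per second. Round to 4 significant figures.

55.10 km/s

63750 mph = 28.4988 km/s and 51700 kn = 26.5968 km/s.
28.4988 + 26.5968 ≈ 55.10 km/s.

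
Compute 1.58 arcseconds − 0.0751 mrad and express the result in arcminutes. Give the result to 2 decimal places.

-0.23 arcmin

1.58 arcsec = 0.0263333 arcmin and 0.0751 mrad = 0.258175 arcmin.
0.0263333 − 0.258175 ≈ -0.23 arcmin.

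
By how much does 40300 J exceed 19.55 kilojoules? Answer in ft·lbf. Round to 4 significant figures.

15300 ft·lbf

40300 J = 29723.8 ft·lbf and 19.55 kJ = 14419.3 ft·lbf.
29723.8 − 14419.3 ≈ 15300 ft·lbf.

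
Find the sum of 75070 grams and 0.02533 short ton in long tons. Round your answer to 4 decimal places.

0.0965 long ton

75070 g = 0.0738844 long ton and 0.02533 short ton = 0.0226161 long ton.
0.0738844 + 0.0226161 ≈ 0.0965 long ton.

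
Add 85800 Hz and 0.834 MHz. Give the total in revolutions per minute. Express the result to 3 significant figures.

5.52 × 10^7 rpm

85800 Hz = 5.14800 × 10^6 rpm and 0.834 MHz = 5.00400 × 10^7 rpm.
5.14800 × 10^6 + 5.00400 × 10^7 ≈ 5.52 × 10^7 rpm.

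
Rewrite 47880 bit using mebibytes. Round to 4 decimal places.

0.0057 mebibytes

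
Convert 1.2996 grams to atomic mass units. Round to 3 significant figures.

7.83e+23 atomic mass units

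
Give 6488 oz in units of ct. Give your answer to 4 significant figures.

919700 ct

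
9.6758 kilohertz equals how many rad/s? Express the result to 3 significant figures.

1 kilohertz = 6283.19 rad/s.
9.6758 × 6283.19 ≈ 60800 rad/s.

60800 rad/s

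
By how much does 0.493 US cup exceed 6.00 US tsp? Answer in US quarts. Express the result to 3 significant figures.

0.493 US cup = 0.123250 US qt and 6.00 US tsp = 0.0312500 US qt.
0.123250 − 0.0312500 ≈ 0.0920 US qt.

0.0920 US quarts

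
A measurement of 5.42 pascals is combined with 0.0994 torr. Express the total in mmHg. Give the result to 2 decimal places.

5.42 Pa = 0.0406533 mmHg and 0.0994 torr = 0.0994000 mmHg.
0.0406533 + 0.0994000 ≈ 0.14 mmHg.

0.14 millimeters of mercury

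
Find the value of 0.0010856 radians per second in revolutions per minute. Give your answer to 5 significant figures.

0.010367 rpm

1 rad/s = 9.54930 rpm.
Then 0.0010856 × 9.54930 ≈ 0.010367 rpm.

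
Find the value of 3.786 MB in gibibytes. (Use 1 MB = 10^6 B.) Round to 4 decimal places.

1 megabyte = 0.000931323 GiB.
So 3.786 × 0.000931323 ≈ 0.0035 GiB.

0.0035 GiB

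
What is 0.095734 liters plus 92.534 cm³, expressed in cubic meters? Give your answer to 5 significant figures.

0.095734 L = 9.57340 × 10^-5 m³ and 92.534 cm³ = 9.25340 × 10^-5 m³.
9.57340 × 10^-5 + 9.25340 × 10^-5 ≈ 0.00018827 m³.

0.00018827 cubic meters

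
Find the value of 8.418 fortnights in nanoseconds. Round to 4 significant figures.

1 fortnight = 1.20960 × 10^15 nanoseconds.
8.418 × 1.20960 × 10^15 ≈ 1.018 × 10^16 ns.

1.018 × 10^16 ns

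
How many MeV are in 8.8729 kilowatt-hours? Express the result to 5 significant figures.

1.9937 × 10^20 MeV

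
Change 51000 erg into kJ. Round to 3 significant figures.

5.10 × 10^-6 kilojoules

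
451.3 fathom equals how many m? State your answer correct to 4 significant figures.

825.3 m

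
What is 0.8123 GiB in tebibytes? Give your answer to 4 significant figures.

0.0007933 tebibytes

1 gibibyte = 0.0009765625 TiB.
So 0.8123 × 0.0009765625 ≈ 0.0007933 TiB.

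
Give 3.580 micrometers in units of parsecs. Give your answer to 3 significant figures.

1.16e-22 parsecs

1 micrometer = 3.24078e-23 pc.
3.580 × 3.24078e-23 ≈ 1.16e-22 pc.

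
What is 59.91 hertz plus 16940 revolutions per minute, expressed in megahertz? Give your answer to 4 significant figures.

59.91 Hz = 5.99100e-5 MHz and 16940 rpm = 0.000282333 MHz.
5.99100e-5 + 0.000282333 ≈ 0.0003422 MHz.

0.0003422 megahertz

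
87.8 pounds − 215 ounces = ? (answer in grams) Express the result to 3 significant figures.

87.8 lb = 39825.4 g and 215 oz = 6095.15 g.
39825.4 − 6095.15 ≈ 33700 g.

33700 g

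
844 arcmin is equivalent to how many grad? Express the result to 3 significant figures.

15.6 gradians

1 arcmin = 0.0185185 grad.
Then 844 × 0.0185185 ≈ 15.6 grad.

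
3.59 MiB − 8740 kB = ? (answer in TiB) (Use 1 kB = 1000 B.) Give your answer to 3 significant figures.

3.59 MiB = 3.42369e-6 TiB and 8740 kB = 7.94898e-6 TiB.
3.42369e-6 − 7.94898e-6 ≈ -4.53e-6 TiB.

-4.53e-6 TiB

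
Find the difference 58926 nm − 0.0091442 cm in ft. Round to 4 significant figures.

-0.0001067 feet

58926 nm = 0.000193327 ft and 0.0091442 cm = 0.000300007 ft.
0.000193327 − 0.000300007 ≈ -0.0001067 ft.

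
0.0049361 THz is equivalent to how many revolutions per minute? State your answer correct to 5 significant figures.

2.9617 × 10^11 rpm

1 THz = 6.00000 × 10^13 revolutions per minute.
Thus 0.0049361 × 6.00000 × 10^13 ≈ 2.9617 × 10^11 rpm.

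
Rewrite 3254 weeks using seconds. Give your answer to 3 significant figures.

1 wk = 604800 s.
Then 3254 × 604800 ≈ 1.97e+9 s.

1.97e+9 s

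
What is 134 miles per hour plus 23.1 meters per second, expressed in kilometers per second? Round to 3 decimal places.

134 mph = 0.0599034 km/s and 23.1 m/s = 0.0231000 km/s.
0.0599034 + 0.0231000 ≈ 0.083 km/s.

0.083 kilometers per second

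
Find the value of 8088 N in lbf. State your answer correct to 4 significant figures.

1818 pounds-force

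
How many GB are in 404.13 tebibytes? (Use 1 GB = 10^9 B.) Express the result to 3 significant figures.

444000 GB

1 TiB = 1099.51 GB.
So 404.13 × 1099.51 ≈ 444000 GB.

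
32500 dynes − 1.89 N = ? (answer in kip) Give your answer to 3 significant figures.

-0.000352 kip

32500 dyn = 7.30629e-5 kip and 1.89 N = 0.000424889 kip.
7.30629e-5 − 0.000424889 ≈ -0.000352 kip.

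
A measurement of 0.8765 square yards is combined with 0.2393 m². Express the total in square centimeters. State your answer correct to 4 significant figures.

9722 square centimeters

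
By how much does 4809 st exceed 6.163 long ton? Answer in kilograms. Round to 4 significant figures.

4809 st = 30538.6 kg and 6.163 long ton = 6261.90 kg.
30538.6 − 6261.90 ≈ 24280 kg.

24280 kg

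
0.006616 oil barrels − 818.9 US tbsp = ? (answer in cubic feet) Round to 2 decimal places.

-0.39 cubic feet

0.006616 bbl = 0.0371461 ft³ and 818.9 US tbsp = 0.427621 ft³.
0.0371461 − 0.427621 ≈ -0.39 ft³.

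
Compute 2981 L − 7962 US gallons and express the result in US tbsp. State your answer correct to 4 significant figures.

-1.837 × 10^6 US tbsp

2981 L = 201599 US tbsp and 7962 US gal = 2.03827 × 10^6 US tbsp.
201599 − 2.03827 × 10^6 ≈ -1.837 × 10^6 US tbsp.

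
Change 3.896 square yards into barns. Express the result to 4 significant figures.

1 yd² = 8.36127e+27 barn.
Then 3.896 × 8.36127e+27 ≈ 3.258e+28 barn.

3.258e+28 barns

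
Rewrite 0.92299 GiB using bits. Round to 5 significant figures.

1 gibibyte = 8.58993 × 10^9 bit.
Thus 0.92299 × 8.58993 × 10^9 ≈ 7.9284 × 10^9 bit.

7.9284 × 10^9 bits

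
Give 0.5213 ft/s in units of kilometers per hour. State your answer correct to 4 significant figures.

0.5720 kilometers per hour

1 foot per second = 1.09728 km/h.
Then 0.5213 × 1.09728 ≈ 0.5720 km/h.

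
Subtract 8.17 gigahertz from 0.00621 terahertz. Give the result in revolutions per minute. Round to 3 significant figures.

-1.18e+11 revolutions per minute

0.00621 THz = 3.72600e+11 rpm and 8.17 GHz = 4.90200e+11 rpm.
3.72600e+11 − 4.90200e+11 ≈ -1.18e+11 rpm.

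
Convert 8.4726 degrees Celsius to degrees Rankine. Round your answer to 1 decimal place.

°R = (°C + 273.15) × 9/5.
Applying the formula gives 506.9 °R.

506.9 degrees Rankine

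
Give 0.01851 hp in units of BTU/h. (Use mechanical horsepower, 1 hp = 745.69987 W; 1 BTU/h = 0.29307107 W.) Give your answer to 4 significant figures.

1 horsepower = 2544.43 BTU/h.
Thus 0.01851 × 2544.43 ≈ 47.10 BTU/h.

47.10 BTU per hour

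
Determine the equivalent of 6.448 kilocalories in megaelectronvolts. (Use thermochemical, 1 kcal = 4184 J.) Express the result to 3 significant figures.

1.68 × 10^17 MeV

1 kilocalorie = 2.61145 × 10^16 MeV.
6.448 × 2.61145 × 10^16 ≈ 1.68 × 10^17 MeV.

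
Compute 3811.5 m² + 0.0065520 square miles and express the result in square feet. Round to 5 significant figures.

223690 ft²

3811.5 m² = 41026.6 ft² and 0.0065520 mi² = 182659 ft².
41026.6 + 182659 ≈ 223690 ft².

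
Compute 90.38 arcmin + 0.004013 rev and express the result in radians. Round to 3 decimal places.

0.052 radians

90.38 arcmin = 0.0262905 rad and 0.004013 rev = 0.0252144 rad.
0.0262905 + 0.0252144 ≈ 0.052 rad.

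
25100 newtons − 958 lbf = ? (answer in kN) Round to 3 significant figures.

20.8 kN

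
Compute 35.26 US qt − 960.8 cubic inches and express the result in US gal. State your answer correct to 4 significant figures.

4.656 US gal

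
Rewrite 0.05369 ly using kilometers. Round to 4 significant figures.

1 light-year = 9.46073 × 10^12 kilometers.
Thus 0.05369 × 9.46073 × 10^12 ≈ 5.079 × 10^11 km.

5.079 × 10^11 kilometers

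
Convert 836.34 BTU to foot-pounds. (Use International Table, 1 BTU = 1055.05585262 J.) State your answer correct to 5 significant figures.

1 British thermal unit = 778.169 foot-pounds.
So 836.34 × 778.169 ≈ 650810 ft·lbf.

650810 ft·lbf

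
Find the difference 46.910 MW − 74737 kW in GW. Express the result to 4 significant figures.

-0.02783 gigawatts

46.910 MW = 0.0469100 GW and 74737 kW = 0.0747370 GW.
0.0469100 − 0.0747370 ≈ -0.02783 GW.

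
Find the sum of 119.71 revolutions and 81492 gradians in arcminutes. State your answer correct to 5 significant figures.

6.9863e+6 arcmin

119.71 rev = 2.58574e+6 arcmin and 81492 grad = 4.40057e+6 arcmin.
2.58574e+6 + 4.40057e+6 ≈ 6.9863e+6 arcmin.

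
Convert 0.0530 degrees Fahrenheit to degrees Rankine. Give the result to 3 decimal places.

°R = °F + 459.67.
Applying the formula gives 459.723 °R.

459.723 °R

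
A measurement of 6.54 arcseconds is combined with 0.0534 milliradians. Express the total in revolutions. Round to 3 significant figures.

1.35 × 10^-5 revolutions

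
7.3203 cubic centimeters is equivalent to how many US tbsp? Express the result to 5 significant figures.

0.49506 US tbsp

1 cm³ = 0.0676280 US tablespoons.
Thus 7.3203 × 0.0676280 ≈ 0.49506 US tbsp.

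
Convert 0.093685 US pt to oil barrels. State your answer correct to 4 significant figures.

1 US pt = 0.00297619 oil barrels.
0.093685 × 0.00297619 ≈ 0.0002788 bbl.

0.0002788 oil barrels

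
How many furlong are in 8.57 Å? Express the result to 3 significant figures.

1 angstrom = 4.97097e-13 furlong.
8.57 × 4.97097e-13 ≈ 4.26e-12 furlong.

4.26e-12 furlong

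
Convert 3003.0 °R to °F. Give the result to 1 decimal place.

°R = °F + 459.67.
Applying the formula gives 2543.3 °F.

2543.3 °F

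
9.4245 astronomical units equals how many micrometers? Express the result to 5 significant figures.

1.4099e+18 μm

1 au = 1.49598e+17 micrometers.
Thus 9.4245 × 1.49598e+17 ≈ 1.4099e+18 μm.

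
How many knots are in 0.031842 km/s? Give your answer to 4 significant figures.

61.90 knots

1 km/s = 1943.84 knots.
Then 0.031842 × 1943.84 ≈ 61.90 kn.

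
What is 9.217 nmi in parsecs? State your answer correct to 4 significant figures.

5.532 × 10^-13 parsecs

1 nautical mile = 6.00192 × 10^-14 pc.
Thus 9.217 × 6.00192 × 10^-14 ≈ 5.532 × 10^-13 pc.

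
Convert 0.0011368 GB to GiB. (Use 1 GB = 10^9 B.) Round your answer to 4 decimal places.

0.0011 GiB

1 gigabyte = 0.931323 gibibytes.
Then 0.0011368 × 0.931323 ≈ 0.0011 GiB.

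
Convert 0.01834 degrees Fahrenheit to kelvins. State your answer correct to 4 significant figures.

255.4 K

K = (°F + 459.67) × 5/9.
Applying the formula gives 255.4 K.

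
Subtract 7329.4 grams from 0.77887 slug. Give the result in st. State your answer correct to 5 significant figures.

0.77887 slug = 1.789957 st and 7329.4 g = 1.154183 st.
1.789957 − 1.154183 ≈ 0.63577 st.

0.63577 st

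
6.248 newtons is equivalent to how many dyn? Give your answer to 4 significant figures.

1 N = 100000 dynes.
So 6.248 × 100000 ≈ 624800 dyn.

624800 dynes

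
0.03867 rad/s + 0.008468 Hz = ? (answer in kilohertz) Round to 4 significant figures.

1.462e-5 kilohertz

0.03867 rad/s = 6.15452e-6 kHz and 0.008468 Hz = 8.46800e-6 kHz.
6.15452e-6 + 8.46800e-6 ≈ 1.462e-5 kHz.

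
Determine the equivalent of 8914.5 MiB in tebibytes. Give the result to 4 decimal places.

0.0085 tebibytes

1 MiB = 9.53674 × 10^-7 tebibytes.
Thus 8914.5 × 9.53674 × 10^-7 ≈ 0.0085 TiB.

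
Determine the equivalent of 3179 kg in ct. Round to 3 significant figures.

1.59e+7 carats

1 kg = 5000.00 ct.
3179 × 5000.00 ≈ 1.59e+7 ct.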